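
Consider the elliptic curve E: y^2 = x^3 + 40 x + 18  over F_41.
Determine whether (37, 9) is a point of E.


Check whether y^2 = x^3 + 40 x + 18 (mod 41) for (x, y) = (37, 9).
LHS: y^2 = 9^2 mod 41 = 40
RHS: x^3 + 40 x + 18 = 37^3 + 40*37 + 18 mod 41 = 40
LHS = RHS

Yes, on the curve


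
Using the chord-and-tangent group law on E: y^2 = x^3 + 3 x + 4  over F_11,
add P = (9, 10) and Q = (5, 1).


P != Q, so use the chord formula.
s = (y2 - y1) / (x2 - x1) = (2) / (7) mod 11 = 5
x3 = s^2 - x1 - x2 mod 11 = 5^2 - 9 - 5 = 0
y3 = s (x1 - x3) - y1 mod 11 = 5 * (9 - 0) - 10 = 2

P + Q = (0, 2)


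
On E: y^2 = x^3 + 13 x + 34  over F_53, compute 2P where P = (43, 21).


Doubling: s = (3 x1^2 + a) / (2 y1)
s = (3*43^2 + 13) / (2*21) mod 53 = 39
x3 = s^2 - 2 x1 mod 53 = 39^2 - 2*43 = 4
y3 = s (x1 - x3) - y1 mod 53 = 39 * (43 - 4) - 21 = 16

2P = (4, 16)


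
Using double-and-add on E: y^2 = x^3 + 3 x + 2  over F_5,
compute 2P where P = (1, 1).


k = 2 = 10_2 (binary, LSB first: 01)
Double-and-add from P = (1, 1):
  bit 0 = 0: acc unchanged = O
  bit 1 = 1: acc = O + (2, 1) = (2, 1)

2P = (2, 1)


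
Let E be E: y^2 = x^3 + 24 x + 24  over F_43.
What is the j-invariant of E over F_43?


Delta = -16(4 a^3 + 27 b^2) mod 43 = 41
-1728 * (4 a)^3 = -1728 * (4*24)^3 mod 43 = 41
j = 41 * 41^(-1) mod 43 = 1

j = 1 (mod 43)


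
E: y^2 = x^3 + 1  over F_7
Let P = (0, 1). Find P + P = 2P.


Doubling: s = (3 x1^2 + a) / (2 y1)
s = (3*0^2 + 0) / (2*1) mod 7 = 0
x3 = s^2 - 2 x1 mod 7 = 0^2 - 2*0 = 0
y3 = s (x1 - x3) - y1 mod 7 = 0 * (0 - 0) - 1 = 6

2P = (0, 6)


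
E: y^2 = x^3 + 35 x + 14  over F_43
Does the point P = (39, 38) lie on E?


Check whether y^2 = x^3 + 35 x + 14 (mod 43) for (x, y) = (39, 38).
LHS: y^2 = 38^2 mod 43 = 25
RHS: x^3 + 35 x + 14 = 39^3 + 35*39 + 14 mod 43 = 25
LHS = RHS

Yes, on the curve


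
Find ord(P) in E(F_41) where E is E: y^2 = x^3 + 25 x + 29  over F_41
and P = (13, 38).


Compute successive multiples of P until we hit O:
  1P = (13, 38)
  2P = (23, 15)
  3P = (23, 26)
  4P = (13, 3)
  5P = O

ord(P) = 5


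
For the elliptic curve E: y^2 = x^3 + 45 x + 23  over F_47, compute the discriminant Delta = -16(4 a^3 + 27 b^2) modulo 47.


4 a^3 + 27 b^2 = 4*45^3 + 27*23^2 = 364500 + 14283 = 378783
Delta = -16 * (378783) = -6060528
Delta mod 47 = 28

Delta = 28 (mod 47)


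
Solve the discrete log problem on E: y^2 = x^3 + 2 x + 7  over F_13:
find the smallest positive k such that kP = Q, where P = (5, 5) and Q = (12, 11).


Enumerate multiples of P until we hit Q = (12, 11):
  1P = (5, 5)
  2P = (6, 12)
  3P = (12, 11)
Match found at i = 3.

k = 3


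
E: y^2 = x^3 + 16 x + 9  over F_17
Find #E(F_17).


For each x in F_17, count y with y^2 = x^3 + 16 x + 9 mod 17:
  x = 0: RHS = 9, y in [3, 14]  -> 2 point(s)
  x = 1: RHS = 9, y in [3, 14]  -> 2 point(s)
  x = 2: RHS = 15, y in [7, 10]  -> 2 point(s)
  x = 3: RHS = 16, y in [4, 13]  -> 2 point(s)
  x = 4: RHS = 1, y in [1, 16]  -> 2 point(s)
  x = 6: RHS = 15, y in [7, 10]  -> 2 point(s)
  x = 9: RHS = 15, y in [7, 10]  -> 2 point(s)
  x = 10: RHS = 13, y in [8, 9]  -> 2 point(s)
  x = 12: RHS = 8, y in [5, 12]  -> 2 point(s)
  x = 13: RHS = 0, y in [0]  -> 1 point(s)
  x = 14: RHS = 2, y in [6, 11]  -> 2 point(s)
  x = 16: RHS = 9, y in [3, 14]  -> 2 point(s)
Affine points: 23. Add the point at infinity: total = 24.

#E(F_17) = 24


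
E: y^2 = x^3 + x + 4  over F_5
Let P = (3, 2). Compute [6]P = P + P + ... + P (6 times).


k = 6 = 110_2 (binary, LSB first: 011)
Double-and-add from P = (3, 2):
  bit 0 = 0: acc unchanged = O
  bit 1 = 1: acc = O + (3, 3) = (3, 3)
  bit 2 = 1: acc = (3, 3) + (3, 2) = O

6P = O


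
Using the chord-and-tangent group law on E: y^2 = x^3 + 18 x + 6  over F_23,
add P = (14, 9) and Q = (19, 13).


P != Q, so use the chord formula.
s = (y2 - y1) / (x2 - x1) = (4) / (5) mod 23 = 10
x3 = s^2 - x1 - x2 mod 23 = 10^2 - 14 - 19 = 21
y3 = s (x1 - x3) - y1 mod 23 = 10 * (14 - 21) - 9 = 13

P + Q = (21, 13)


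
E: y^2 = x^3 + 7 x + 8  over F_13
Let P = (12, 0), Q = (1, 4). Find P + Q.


P != Q, so use the chord formula.
s = (y2 - y1) / (x2 - x1) = (4) / (2) mod 13 = 2
x3 = s^2 - x1 - x2 mod 13 = 2^2 - 12 - 1 = 4
y3 = s (x1 - x3) - y1 mod 13 = 2 * (12 - 4) - 0 = 3

P + Q = (4, 3)


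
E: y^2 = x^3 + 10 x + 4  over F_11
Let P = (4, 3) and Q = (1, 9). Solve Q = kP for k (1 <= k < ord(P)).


Enumerate multiples of P until we hit Q = (1, 9):
  1P = (4, 3)
  2P = (6, 7)
  3P = (5, 6)
  4P = (0, 9)
  5P = (1, 9)
Match found at i = 5.

k = 5


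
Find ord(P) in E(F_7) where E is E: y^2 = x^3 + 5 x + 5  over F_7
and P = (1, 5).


Compute successive multiples of P until we hit O:
  1P = (1, 5)
  2P = (2, 4)
  3P = (5, 6)
  4P = (5, 1)
  5P = (2, 3)
  6P = (1, 2)
  7P = O

ord(P) = 7


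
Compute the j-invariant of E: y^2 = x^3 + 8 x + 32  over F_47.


Delta = -16(4 a^3 + 27 b^2) mod 47 = 34
-1728 * (4 a)^3 = -1728 * (4*8)^3 mod 47 = 5
j = 5 * 34^(-1) mod 47 = 43

j = 43 (mod 47)


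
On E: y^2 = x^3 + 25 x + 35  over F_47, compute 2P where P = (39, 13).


Doubling: s = (3 x1^2 + a) / (2 y1)
s = (3*39^2 + 25) / (2*13) mod 47 = 21
x3 = s^2 - 2 x1 mod 47 = 21^2 - 2*39 = 34
y3 = s (x1 - x3) - y1 mod 47 = 21 * (39 - 34) - 13 = 45

2P = (34, 45)


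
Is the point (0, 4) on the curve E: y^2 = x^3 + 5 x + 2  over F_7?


Check whether y^2 = x^3 + 5 x + 2 (mod 7) for (x, y) = (0, 4).
LHS: y^2 = 4^2 mod 7 = 2
RHS: x^3 + 5 x + 2 = 0^3 + 5*0 + 2 mod 7 = 2
LHS = RHS

Yes, on the curve


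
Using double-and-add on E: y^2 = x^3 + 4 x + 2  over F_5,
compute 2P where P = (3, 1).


k = 2 = 10_2 (binary, LSB first: 01)
Double-and-add from P = (3, 1):
  bit 0 = 0: acc unchanged = O
  bit 1 = 1: acc = O + (3, 4) = (3, 4)

2P = (3, 4)


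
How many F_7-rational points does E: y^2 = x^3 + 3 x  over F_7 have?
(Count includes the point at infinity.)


For each x in F_7, count y with y^2 = x^3 + 3 x + 0 mod 7:
  x = 0: RHS = 0, y in [0]  -> 1 point(s)
  x = 1: RHS = 4, y in [2, 5]  -> 2 point(s)
  x = 2: RHS = 0, y in [0]  -> 1 point(s)
  x = 3: RHS = 1, y in [1, 6]  -> 2 point(s)
  x = 5: RHS = 0, y in [0]  -> 1 point(s)
Affine points: 7. Add the point at infinity: total = 8.

#E(F_7) = 8


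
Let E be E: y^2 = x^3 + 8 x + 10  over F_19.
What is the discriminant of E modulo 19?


4 a^3 + 27 b^2 = 4*8^3 + 27*10^2 = 2048 + 2700 = 4748
Delta = -16 * (4748) = -75968
Delta mod 19 = 13

Delta = 13 (mod 19)


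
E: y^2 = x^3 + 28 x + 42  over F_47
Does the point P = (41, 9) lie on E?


Check whether y^2 = x^3 + 28 x + 42 (mod 47) for (x, y) = (41, 9).
LHS: y^2 = 9^2 mod 47 = 34
RHS: x^3 + 28 x + 42 = 41^3 + 28*41 + 42 mod 47 = 34
LHS = RHS

Yes, on the curve


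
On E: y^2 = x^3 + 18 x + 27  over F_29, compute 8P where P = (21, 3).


k = 8 = 1000_2 (binary, LSB first: 0001)
Double-and-add from P = (21, 3):
  bit 0 = 0: acc unchanged = O
  bit 1 = 0: acc unchanged = O
  bit 2 = 0: acc unchanged = O
  bit 3 = 1: acc = O + (2, 19) = (2, 19)

8P = (2, 19)


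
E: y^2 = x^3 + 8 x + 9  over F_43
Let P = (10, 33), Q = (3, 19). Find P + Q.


P != Q, so use the chord formula.
s = (y2 - y1) / (x2 - x1) = (29) / (36) mod 43 = 2
x3 = s^2 - x1 - x2 mod 43 = 2^2 - 10 - 3 = 34
y3 = s (x1 - x3) - y1 mod 43 = 2 * (10 - 34) - 33 = 5

P + Q = (34, 5)


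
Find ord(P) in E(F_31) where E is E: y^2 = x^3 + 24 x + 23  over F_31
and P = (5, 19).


Compute successive multiples of P until we hit O:
  1P = (5, 19)
  2P = (23, 1)
  3P = (4, 11)
  4P = (24, 15)
  5P = (9, 21)
  6P = (25, 2)
  7P = (8, 13)
  8P = (22, 15)
  ... (continuing to 29P)
  29P = O

ord(P) = 29


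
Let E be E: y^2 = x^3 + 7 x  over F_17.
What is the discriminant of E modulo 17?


4 a^3 + 27 b^2 = 4*7^3 + 27*0^2 = 1372 + 0 = 1372
Delta = -16 * (1372) = -21952
Delta mod 17 = 12

Delta = 12 (mod 17)


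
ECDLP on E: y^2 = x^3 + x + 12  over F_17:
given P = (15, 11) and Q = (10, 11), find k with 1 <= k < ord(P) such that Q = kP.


Enumerate multiples of P until we hit Q = (10, 11):
  1P = (15, 11)
  2P = (6, 9)
  3P = (12, 1)
  4P = (3, 12)
  5P = (14, 13)
  6P = (9, 11)
  7P = (10, 6)
  8P = (10, 11)
Match found at i = 8.

k = 8


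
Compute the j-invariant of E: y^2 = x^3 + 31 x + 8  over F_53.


Delta = -16(4 a^3 + 27 b^2) mod 53 = 16
-1728 * (4 a)^3 = -1728 * (4*31)^3 mod 53 = 42
j = 42 * 16^(-1) mod 53 = 49

j = 49 (mod 53)


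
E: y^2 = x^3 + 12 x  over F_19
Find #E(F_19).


For each x in F_19, count y with y^2 = x^3 + 12 x + 0 mod 19:
  x = 0: RHS = 0, y in [0]  -> 1 point(s)
  x = 3: RHS = 6, y in [5, 14]  -> 2 point(s)
  x = 4: RHS = 17, y in [6, 13]  -> 2 point(s)
  x = 7: RHS = 9, y in [3, 16]  -> 2 point(s)
  x = 8: RHS = 0, y in [0]  -> 1 point(s)
  x = 9: RHS = 1, y in [1, 18]  -> 2 point(s)
  x = 11: RHS = 0, y in [0]  -> 1 point(s)
  x = 13: RHS = 16, y in [4, 15]  -> 2 point(s)
  x = 14: RHS = 5, y in [9, 10]  -> 2 point(s)
  x = 17: RHS = 6, y in [5, 14]  -> 2 point(s)
  x = 18: RHS = 6, y in [5, 14]  -> 2 point(s)
Affine points: 19. Add the point at infinity: total = 20.

#E(F_19) = 20


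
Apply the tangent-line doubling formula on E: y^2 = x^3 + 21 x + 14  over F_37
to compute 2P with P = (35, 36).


Doubling: s = (3 x1^2 + a) / (2 y1)
s = (3*35^2 + 21) / (2*36) mod 37 = 2
x3 = s^2 - 2 x1 mod 37 = 2^2 - 2*35 = 8
y3 = s (x1 - x3) - y1 mod 37 = 2 * (35 - 8) - 36 = 18

2P = (8, 18)


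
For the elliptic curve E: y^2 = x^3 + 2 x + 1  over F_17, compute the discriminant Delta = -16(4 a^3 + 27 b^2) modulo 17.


4 a^3 + 27 b^2 = 4*2^3 + 27*1^2 = 32 + 27 = 59
Delta = -16 * (59) = -944
Delta mod 17 = 8

Delta = 8 (mod 17)


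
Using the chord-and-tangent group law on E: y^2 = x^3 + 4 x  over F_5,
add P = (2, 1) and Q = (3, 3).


P != Q, so use the chord formula.
s = (y2 - y1) / (x2 - x1) = (2) / (1) mod 5 = 2
x3 = s^2 - x1 - x2 mod 5 = 2^2 - 2 - 3 = 4
y3 = s (x1 - x3) - y1 mod 5 = 2 * (2 - 4) - 1 = 0

P + Q = (4, 0)


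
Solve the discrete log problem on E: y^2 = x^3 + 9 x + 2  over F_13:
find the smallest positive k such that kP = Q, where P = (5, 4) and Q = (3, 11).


Enumerate multiples of P until we hit Q = (3, 11):
  1P = (5, 4)
  2P = (6, 5)
  3P = (3, 11)
Match found at i = 3.

k = 3


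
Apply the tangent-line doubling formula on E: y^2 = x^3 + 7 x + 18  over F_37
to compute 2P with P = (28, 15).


Doubling: s = (3 x1^2 + a) / (2 y1)
s = (3*28^2 + 7) / (2*15) mod 37 = 33
x3 = s^2 - 2 x1 mod 37 = 33^2 - 2*28 = 34
y3 = s (x1 - x3) - y1 mod 37 = 33 * (28 - 34) - 15 = 9

2P = (34, 9)


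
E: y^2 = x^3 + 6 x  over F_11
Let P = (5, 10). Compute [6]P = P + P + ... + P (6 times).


k = 6 = 110_2 (binary, LSB first: 011)
Double-and-add from P = (5, 10):
  bit 0 = 0: acc unchanged = O
  bit 1 = 1: acc = O + (5, 1) = (5, 1)
  bit 2 = 1: acc = (5, 1) + (5, 10) = O

6P = O


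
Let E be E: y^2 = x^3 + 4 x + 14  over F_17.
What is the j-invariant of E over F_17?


Delta = -16(4 a^3 + 27 b^2) mod 17 = 6
-1728 * (4 a)^3 = -1728 * (4*4)^3 mod 17 = 11
j = 11 * 6^(-1) mod 17 = 16

j = 16 (mod 17)


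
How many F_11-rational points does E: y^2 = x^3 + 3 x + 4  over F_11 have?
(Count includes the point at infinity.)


For each x in F_11, count y with y^2 = x^3 + 3 x + 4 mod 11:
  x = 0: RHS = 4, y in [2, 9]  -> 2 point(s)
  x = 4: RHS = 3, y in [5, 6]  -> 2 point(s)
  x = 5: RHS = 1, y in [1, 10]  -> 2 point(s)
  x = 7: RHS = 5, y in [4, 7]  -> 2 point(s)
  x = 8: RHS = 1, y in [1, 10]  -> 2 point(s)
  x = 9: RHS = 1, y in [1, 10]  -> 2 point(s)
  x = 10: RHS = 0, y in [0]  -> 1 point(s)
Affine points: 13. Add the point at infinity: total = 14.

#E(F_11) = 14


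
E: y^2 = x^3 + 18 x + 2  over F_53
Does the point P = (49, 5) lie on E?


Check whether y^2 = x^3 + 18 x + 2 (mod 53) for (x, y) = (49, 5).
LHS: y^2 = 5^2 mod 53 = 25
RHS: x^3 + 18 x + 2 = 49^3 + 18*49 + 2 mod 53 = 25
LHS = RHS

Yes, on the curve


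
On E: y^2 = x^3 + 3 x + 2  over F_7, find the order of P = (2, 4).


Compute successive multiples of P until we hit O:
  1P = (2, 4)
  2P = (4, 1)
  3P = (5, 4)
  4P = (0, 3)
  5P = (0, 4)
  6P = (5, 3)
  7P = (4, 6)
  8P = (2, 3)
  ... (continuing to 9P)
  9P = O

ord(P) = 9


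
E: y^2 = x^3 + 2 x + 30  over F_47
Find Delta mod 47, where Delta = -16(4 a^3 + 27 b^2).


4 a^3 + 27 b^2 = 4*2^3 + 27*30^2 = 32 + 24300 = 24332
Delta = -16 * (24332) = -389312
Delta mod 47 = 36

Delta = 36 (mod 47)


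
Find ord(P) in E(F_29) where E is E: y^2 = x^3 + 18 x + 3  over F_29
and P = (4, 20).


Compute successive multiples of P until we hit O:
  1P = (4, 20)
  2P = (28, 10)
  3P = (1, 15)
  4P = (1, 14)
  5P = (28, 19)
  6P = (4, 9)
  7P = O

ord(P) = 7


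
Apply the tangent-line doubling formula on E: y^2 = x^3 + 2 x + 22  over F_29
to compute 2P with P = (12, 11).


Doubling: s = (3 x1^2 + a) / (2 y1)
s = (3*12^2 + 2) / (2*11) mod 29 = 25
x3 = s^2 - 2 x1 mod 29 = 25^2 - 2*12 = 21
y3 = s (x1 - x3) - y1 mod 29 = 25 * (12 - 21) - 11 = 25

2P = (21, 25)


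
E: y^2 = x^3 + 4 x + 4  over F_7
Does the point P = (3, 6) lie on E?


Check whether y^2 = x^3 + 4 x + 4 (mod 7) for (x, y) = (3, 6).
LHS: y^2 = 6^2 mod 7 = 1
RHS: x^3 + 4 x + 4 = 3^3 + 4*3 + 4 mod 7 = 1
LHS = RHS

Yes, on the curve


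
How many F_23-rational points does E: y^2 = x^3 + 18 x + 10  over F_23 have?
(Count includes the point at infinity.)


For each x in F_23, count y with y^2 = x^3 + 18 x + 10 mod 23:
  x = 1: RHS = 6, y in [11, 12]  -> 2 point(s)
  x = 2: RHS = 8, y in [10, 13]  -> 2 point(s)
  x = 4: RHS = 8, y in [10, 13]  -> 2 point(s)
  x = 5: RHS = 18, y in [8, 15]  -> 2 point(s)
  x = 6: RHS = 12, y in [9, 14]  -> 2 point(s)
  x = 9: RHS = 4, y in [2, 21]  -> 2 point(s)
  x = 13: RHS = 3, y in [7, 16]  -> 2 point(s)
  x = 14: RHS = 16, y in [4, 19]  -> 2 point(s)
  x = 16: RHS = 1, y in [1, 22]  -> 2 point(s)
  x = 17: RHS = 8, y in [10, 13]  -> 2 point(s)
  x = 18: RHS = 2, y in [5, 18]  -> 2 point(s)
  x = 19: RHS = 12, y in [9, 14]  -> 2 point(s)
  x = 21: RHS = 12, y in [9, 14]  -> 2 point(s)
Affine points: 26. Add the point at infinity: total = 27.

#E(F_23) = 27


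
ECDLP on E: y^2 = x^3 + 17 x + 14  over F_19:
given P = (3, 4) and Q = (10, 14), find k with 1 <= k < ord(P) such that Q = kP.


Enumerate multiples of P until we hit Q = (10, 14):
  1P = (3, 4)
  2P = (10, 5)
  3P = (13, 0)
  4P = (10, 14)
Match found at i = 4.

k = 4


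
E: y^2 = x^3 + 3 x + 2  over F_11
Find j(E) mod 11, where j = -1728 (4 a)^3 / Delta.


Delta = -16(4 a^3 + 27 b^2) mod 11 = 9
-1728 * (4 a)^3 = -1728 * (4*3)^3 mod 11 = 10
j = 10 * 9^(-1) mod 11 = 6

j = 6 (mod 11)


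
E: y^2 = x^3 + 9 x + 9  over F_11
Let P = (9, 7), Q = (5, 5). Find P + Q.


P != Q, so use the chord formula.
s = (y2 - y1) / (x2 - x1) = (9) / (7) mod 11 = 6
x3 = s^2 - x1 - x2 mod 11 = 6^2 - 9 - 5 = 0
y3 = s (x1 - x3) - y1 mod 11 = 6 * (9 - 0) - 7 = 3

P + Q = (0, 3)


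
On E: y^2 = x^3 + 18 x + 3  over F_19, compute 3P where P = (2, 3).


k = 3 = 11_2 (binary, LSB first: 11)
Double-and-add from P = (2, 3):
  bit 0 = 1: acc = O + (2, 3) = (2, 3)
  bit 1 = 1: acc = (2, 3) + (2, 16) = O

3P = O


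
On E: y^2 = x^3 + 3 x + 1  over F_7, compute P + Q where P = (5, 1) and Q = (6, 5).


P != Q, so use the chord formula.
s = (y2 - y1) / (x2 - x1) = (4) / (1) mod 7 = 4
x3 = s^2 - x1 - x2 mod 7 = 4^2 - 5 - 6 = 5
y3 = s (x1 - x3) - y1 mod 7 = 4 * (5 - 5) - 1 = 6

P + Q = (5, 6)


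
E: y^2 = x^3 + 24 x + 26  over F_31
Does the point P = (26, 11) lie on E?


Check whether y^2 = x^3 + 24 x + 26 (mod 31) for (x, y) = (26, 11).
LHS: y^2 = 11^2 mod 31 = 28
RHS: x^3 + 24 x + 26 = 26^3 + 24*26 + 26 mod 31 = 29
LHS != RHS

No, not on the curve


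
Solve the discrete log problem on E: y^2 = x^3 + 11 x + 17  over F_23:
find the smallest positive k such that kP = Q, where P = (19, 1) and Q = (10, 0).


Enumerate multiples of P until we hit Q = (10, 0):
  1P = (19, 1)
  2P = (10, 0)
Match found at i = 2.

k = 2


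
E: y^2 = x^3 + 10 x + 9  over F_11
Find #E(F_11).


For each x in F_11, count y with y^2 = x^3 + 10 x + 9 mod 11:
  x = 0: RHS = 9, y in [3, 8]  -> 2 point(s)
  x = 1: RHS = 9, y in [3, 8]  -> 2 point(s)
  x = 2: RHS = 4, y in [2, 9]  -> 2 point(s)
  x = 3: RHS = 0, y in [0]  -> 1 point(s)
  x = 4: RHS = 3, y in [5, 6]  -> 2 point(s)
  x = 7: RHS = 4, y in [2, 9]  -> 2 point(s)
  x = 9: RHS = 3, y in [5, 6]  -> 2 point(s)
  x = 10: RHS = 9, y in [3, 8]  -> 2 point(s)
Affine points: 15. Add the point at infinity: total = 16.

#E(F_11) = 16


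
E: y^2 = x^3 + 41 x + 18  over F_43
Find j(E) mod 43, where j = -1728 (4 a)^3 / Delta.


Delta = -16(4 a^3 + 27 b^2) mod 43 = 36
-1728 * (4 a)^3 = -1728 * (4*41)^3 mod 43 = 11
j = 11 * 36^(-1) mod 43 = 23

j = 23 (mod 43)


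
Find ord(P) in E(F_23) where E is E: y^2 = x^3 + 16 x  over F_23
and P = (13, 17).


Compute successive multiples of P until we hit O:
  1P = (13, 17)
  2P = (3, 11)
  3P = (0, 0)
  4P = (3, 12)
  5P = (13, 6)
  6P = O

ord(P) = 6


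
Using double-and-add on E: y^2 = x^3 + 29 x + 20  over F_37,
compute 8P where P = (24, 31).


k = 8 = 1000_2 (binary, LSB first: 0001)
Double-and-add from P = (24, 31):
  bit 0 = 0: acc unchanged = O
  bit 1 = 0: acc unchanged = O
  bit 2 = 0: acc unchanged = O
  bit 3 = 1: acc = O + (35, 19) = (35, 19)

8P = (35, 19)


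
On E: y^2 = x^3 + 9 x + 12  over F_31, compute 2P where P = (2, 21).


Doubling: s = (3 x1^2 + a) / (2 y1)
s = (3*2^2 + 9) / (2*21) mod 31 = 16
x3 = s^2 - 2 x1 mod 31 = 16^2 - 2*2 = 4
y3 = s (x1 - x3) - y1 mod 31 = 16 * (2 - 4) - 21 = 9

2P = (4, 9)


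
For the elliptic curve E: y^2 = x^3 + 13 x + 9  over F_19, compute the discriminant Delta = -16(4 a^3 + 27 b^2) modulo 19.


4 a^3 + 27 b^2 = 4*13^3 + 27*9^2 = 8788 + 2187 = 10975
Delta = -16 * (10975) = -175600
Delta mod 19 = 17

Delta = 17 (mod 19)


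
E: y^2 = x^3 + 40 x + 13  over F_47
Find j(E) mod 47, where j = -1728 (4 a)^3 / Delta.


Delta = -16(4 a^3 + 27 b^2) mod 47 = 33
-1728 * (4 a)^3 = -1728 * (4*40)^3 mod 47 = 14
j = 14 * 33^(-1) mod 47 = 46

j = 46 (mod 47)


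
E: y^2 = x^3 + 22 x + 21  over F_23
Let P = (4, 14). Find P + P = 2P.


Doubling: s = (3 x1^2 + a) / (2 y1)
s = (3*4^2 + 22) / (2*14) mod 23 = 14
x3 = s^2 - 2 x1 mod 23 = 14^2 - 2*4 = 4
y3 = s (x1 - x3) - y1 mod 23 = 14 * (4 - 4) - 14 = 9

2P = (4, 9)


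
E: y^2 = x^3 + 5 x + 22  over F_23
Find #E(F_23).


For each x in F_23, count y with y^2 = x^3 + 5 x + 22 mod 23:
  x = 3: RHS = 18, y in [8, 15]  -> 2 point(s)
  x = 7: RHS = 9, y in [3, 20]  -> 2 point(s)
  x = 12: RHS = 16, y in [4, 19]  -> 2 point(s)
  x = 16: RHS = 12, y in [9, 14]  -> 2 point(s)
  x = 17: RHS = 6, y in [11, 12]  -> 2 point(s)
  x = 20: RHS = 3, y in [7, 16]  -> 2 point(s)
  x = 21: RHS = 4, y in [2, 21]  -> 2 point(s)
  x = 22: RHS = 16, y in [4, 19]  -> 2 point(s)
Affine points: 16. Add the point at infinity: total = 17.

#E(F_23) = 17


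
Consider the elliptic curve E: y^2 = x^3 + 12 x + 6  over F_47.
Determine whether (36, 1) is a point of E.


Check whether y^2 = x^3 + 12 x + 6 (mod 47) for (x, y) = (36, 1).
LHS: y^2 = 1^2 mod 47 = 1
RHS: x^3 + 12 x + 6 = 36^3 + 12*36 + 6 mod 47 = 0
LHS != RHS

No, not on the curve


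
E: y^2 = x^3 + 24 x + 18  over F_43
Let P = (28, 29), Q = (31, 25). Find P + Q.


P != Q, so use the chord formula.
s = (y2 - y1) / (x2 - x1) = (39) / (3) mod 43 = 13
x3 = s^2 - x1 - x2 mod 43 = 13^2 - 28 - 31 = 24
y3 = s (x1 - x3) - y1 mod 43 = 13 * (28 - 24) - 29 = 23

P + Q = (24, 23)


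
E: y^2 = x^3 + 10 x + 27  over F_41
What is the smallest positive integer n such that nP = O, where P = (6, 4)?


Compute successive multiples of P until we hit O:
  1P = (6, 4)
  2P = (39, 32)
  3P = (39, 9)
  4P = (6, 37)
  5P = O

ord(P) = 5


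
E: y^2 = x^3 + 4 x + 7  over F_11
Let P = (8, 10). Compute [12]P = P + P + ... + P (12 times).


k = 12 = 1100_2 (binary, LSB first: 0011)
Double-and-add from P = (8, 10):
  bit 0 = 0: acc unchanged = O
  bit 1 = 0: acc unchanged = O
  bit 2 = 1: acc = O + (1, 10) = (1, 10)
  bit 3 = 1: acc = (1, 10) + (2, 10) = (8, 1)

12P = (8, 1)


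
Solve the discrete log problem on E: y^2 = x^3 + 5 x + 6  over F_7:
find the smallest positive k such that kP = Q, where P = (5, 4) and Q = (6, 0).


Enumerate multiples of P until we hit Q = (6, 0):
  1P = (5, 4)
  2P = (6, 0)
Match found at i = 2.

k = 2


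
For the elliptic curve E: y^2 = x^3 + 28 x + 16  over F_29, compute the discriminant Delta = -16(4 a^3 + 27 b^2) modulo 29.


4 a^3 + 27 b^2 = 4*28^3 + 27*16^2 = 87808 + 6912 = 94720
Delta = -16 * (94720) = -1515520
Delta mod 29 = 20

Delta = 20 (mod 29)


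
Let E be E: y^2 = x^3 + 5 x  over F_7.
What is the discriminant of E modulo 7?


4 a^3 + 27 b^2 = 4*5^3 + 27*0^2 = 500 + 0 = 500
Delta = -16 * (500) = -8000
Delta mod 7 = 1

Delta = 1 (mod 7)


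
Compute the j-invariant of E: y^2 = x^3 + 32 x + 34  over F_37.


Delta = -16(4 a^3 + 27 b^2) mod 37 = 5
-1728 * (4 a)^3 = -1728 * (4*32)^3 mod 37 = 23
j = 23 * 5^(-1) mod 37 = 12

j = 12 (mod 37)


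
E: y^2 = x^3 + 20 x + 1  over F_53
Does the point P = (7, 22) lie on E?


Check whether y^2 = x^3 + 20 x + 1 (mod 53) for (x, y) = (7, 22).
LHS: y^2 = 22^2 mod 53 = 7
RHS: x^3 + 20 x + 1 = 7^3 + 20*7 + 1 mod 53 = 7
LHS = RHS

Yes, on the curve


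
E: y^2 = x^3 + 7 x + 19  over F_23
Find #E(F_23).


For each x in F_23, count y with y^2 = x^3 + 7 x + 19 mod 23:
  x = 1: RHS = 4, y in [2, 21]  -> 2 point(s)
  x = 2: RHS = 18, y in [8, 15]  -> 2 point(s)
  x = 5: RHS = 18, y in [8, 15]  -> 2 point(s)
  x = 6: RHS = 1, y in [1, 22]  -> 2 point(s)
  x = 8: RHS = 12, y in [9, 14]  -> 2 point(s)
  x = 9: RHS = 6, y in [11, 12]  -> 2 point(s)
  x = 10: RHS = 8, y in [10, 13]  -> 2 point(s)
  x = 11: RHS = 1, y in [1, 22]  -> 2 point(s)
  x = 14: RHS = 9, y in [3, 20]  -> 2 point(s)
  x = 15: RHS = 3, y in [7, 16]  -> 2 point(s)
  x = 16: RHS = 18, y in [8, 15]  -> 2 point(s)
Affine points: 22. Add the point at infinity: total = 23.

#E(F_23) = 23


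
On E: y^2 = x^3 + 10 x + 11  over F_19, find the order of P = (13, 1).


Compute successive multiples of P until we hit O:
  1P = (13, 1)
  2P = (16, 12)
  3P = (14, 8)
  4P = (3, 12)
  5P = (12, 15)
  6P = (0, 7)
  7P = (7, 5)
  8P = (10, 16)
  ... (continuing to 22P)
  22P = O

ord(P) = 22


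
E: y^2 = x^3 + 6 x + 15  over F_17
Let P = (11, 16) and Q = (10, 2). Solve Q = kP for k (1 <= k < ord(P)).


Enumerate multiples of P until we hit Q = (10, 2):
  1P = (11, 16)
  2P = (14, 2)
  3P = (10, 2)
Match found at i = 3.

k = 3


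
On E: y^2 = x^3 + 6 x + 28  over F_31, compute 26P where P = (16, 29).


k = 26 = 11010_2 (binary, LSB first: 01011)
Double-and-add from P = (16, 29):
  bit 0 = 0: acc unchanged = O
  bit 1 = 1: acc = O + (1, 29) = (1, 29)
  bit 2 = 0: acc unchanged = (1, 29)
  bit 3 = 1: acc = (1, 29) + (9, 25) = (29, 16)
  bit 4 = 1: acc = (29, 16) + (27, 23) = (26, 20)

26P = (26, 20)


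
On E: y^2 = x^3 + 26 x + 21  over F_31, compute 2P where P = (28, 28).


Doubling: s = (3 x1^2 + a) / (2 y1)
s = (3*28^2 + 26) / (2*28) mod 31 = 17
x3 = s^2 - 2 x1 mod 31 = 17^2 - 2*28 = 16
y3 = s (x1 - x3) - y1 mod 31 = 17 * (28 - 16) - 28 = 21

2P = (16, 21)


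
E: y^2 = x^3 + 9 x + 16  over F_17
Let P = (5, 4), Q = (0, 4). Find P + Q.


P != Q, so use the chord formula.
s = (y2 - y1) / (x2 - x1) = (0) / (12) mod 17 = 0
x3 = s^2 - x1 - x2 mod 17 = 0^2 - 5 - 0 = 12
y3 = s (x1 - x3) - y1 mod 17 = 0 * (5 - 12) - 4 = 13

P + Q = (12, 13)


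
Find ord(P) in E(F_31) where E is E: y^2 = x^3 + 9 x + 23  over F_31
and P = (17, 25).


Compute successive multiples of P until we hit O:
  1P = (17, 25)
  2P = (25, 1)
  3P = (29, 11)
  4P = (1, 8)
  5P = (22, 22)
  6P = (6, 18)
  7P = (2, 24)
  8P = (16, 4)
  ... (continuing to 20P)
  20P = O

ord(P) = 20


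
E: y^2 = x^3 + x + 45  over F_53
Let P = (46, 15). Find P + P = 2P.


Doubling: s = (3 x1^2 + a) / (2 y1)
s = (3*46^2 + 1) / (2*15) mod 53 = 12
x3 = s^2 - 2 x1 mod 53 = 12^2 - 2*46 = 52
y3 = s (x1 - x3) - y1 mod 53 = 12 * (46 - 52) - 15 = 19

2P = (52, 19)


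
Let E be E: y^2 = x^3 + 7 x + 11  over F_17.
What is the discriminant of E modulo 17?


4 a^3 + 27 b^2 = 4*7^3 + 27*11^2 = 1372 + 3267 = 4639
Delta = -16 * (4639) = -74224
Delta mod 17 = 15

Delta = 15 (mod 17)


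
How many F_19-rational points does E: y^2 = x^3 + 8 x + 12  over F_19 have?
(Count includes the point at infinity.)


For each x in F_19, count y with y^2 = x^3 + 8 x + 12 mod 19:
  x = 2: RHS = 17, y in [6, 13]  -> 2 point(s)
  x = 3: RHS = 6, y in [5, 14]  -> 2 point(s)
  x = 5: RHS = 6, y in [5, 14]  -> 2 point(s)
  x = 10: RHS = 9, y in [3, 16]  -> 2 point(s)
  x = 11: RHS = 6, y in [5, 14]  -> 2 point(s)
  x = 15: RHS = 11, y in [7, 12]  -> 2 point(s)
  x = 17: RHS = 7, y in [8, 11]  -> 2 point(s)
Affine points: 14. Add the point at infinity: total = 15.

#E(F_19) = 15


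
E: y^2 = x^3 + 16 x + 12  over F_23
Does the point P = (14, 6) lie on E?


Check whether y^2 = x^3 + 16 x + 12 (mod 23) for (x, y) = (14, 6).
LHS: y^2 = 6^2 mod 23 = 13
RHS: x^3 + 16 x + 12 = 14^3 + 16*14 + 12 mod 23 = 13
LHS = RHS

Yes, on the curve


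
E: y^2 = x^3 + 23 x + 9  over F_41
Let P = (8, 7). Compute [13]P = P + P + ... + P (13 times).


k = 13 = 1101_2 (binary, LSB first: 1011)
Double-and-add from P = (8, 7):
  bit 0 = 1: acc = O + (8, 7) = (8, 7)
  bit 1 = 0: acc unchanged = (8, 7)
  bit 2 = 1: acc = (8, 7) + (32, 4) = (26, 26)
  bit 3 = 1: acc = (26, 26) + (14, 0) = (0, 3)

13P = (0, 3)


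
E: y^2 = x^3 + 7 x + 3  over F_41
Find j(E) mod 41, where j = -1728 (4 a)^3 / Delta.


Delta = -16(4 a^3 + 27 b^2) mod 41 = 31
-1728 * (4 a)^3 = -1728 * (4*7)^3 mod 41 = 21
j = 21 * 31^(-1) mod 41 = 2

j = 2 (mod 41)


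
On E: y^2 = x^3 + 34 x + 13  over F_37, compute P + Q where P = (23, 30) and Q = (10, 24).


P != Q, so use the chord formula.
s = (y2 - y1) / (x2 - x1) = (31) / (24) mod 37 = 9
x3 = s^2 - x1 - x2 mod 37 = 9^2 - 23 - 10 = 11
y3 = s (x1 - x3) - y1 mod 37 = 9 * (23 - 11) - 30 = 4

P + Q = (11, 4)


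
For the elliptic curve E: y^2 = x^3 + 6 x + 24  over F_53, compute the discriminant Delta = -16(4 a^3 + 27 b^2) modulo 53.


4 a^3 + 27 b^2 = 4*6^3 + 27*24^2 = 864 + 15552 = 16416
Delta = -16 * (16416) = -262656
Delta mod 53 = 12

Delta = 12 (mod 53)


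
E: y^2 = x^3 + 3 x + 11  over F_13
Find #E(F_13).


For each x in F_13, count y with y^2 = x^3 + 3 x + 11 mod 13:
  x = 2: RHS = 12, y in [5, 8]  -> 2 point(s)
  x = 4: RHS = 9, y in [3, 10]  -> 2 point(s)
  x = 8: RHS = 1, y in [1, 12]  -> 2 point(s)
  x = 9: RHS = 0, y in [0]  -> 1 point(s)
  x = 10: RHS = 1, y in [1, 12]  -> 2 point(s)
  x = 11: RHS = 10, y in [6, 7]  -> 2 point(s)
Affine points: 11. Add the point at infinity: total = 12.

#E(F_13) = 12


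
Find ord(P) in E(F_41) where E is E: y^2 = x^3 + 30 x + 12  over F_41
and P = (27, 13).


Compute successive multiples of P until we hit O:
  1P = (27, 13)
  2P = (10, 0)
  3P = (27, 28)
  4P = O

ord(P) = 4


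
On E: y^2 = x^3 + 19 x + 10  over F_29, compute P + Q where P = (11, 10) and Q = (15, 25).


P != Q, so use the chord formula.
s = (y2 - y1) / (x2 - x1) = (15) / (4) mod 29 = 11
x3 = s^2 - x1 - x2 mod 29 = 11^2 - 11 - 15 = 8
y3 = s (x1 - x3) - y1 mod 29 = 11 * (11 - 8) - 10 = 23

P + Q = (8, 23)


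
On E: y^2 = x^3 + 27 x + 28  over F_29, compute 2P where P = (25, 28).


Doubling: s = (3 x1^2 + a) / (2 y1)
s = (3*25^2 + 27) / (2*28) mod 29 = 6
x3 = s^2 - 2 x1 mod 29 = 6^2 - 2*25 = 15
y3 = s (x1 - x3) - y1 mod 29 = 6 * (25 - 15) - 28 = 3

2P = (15, 3)


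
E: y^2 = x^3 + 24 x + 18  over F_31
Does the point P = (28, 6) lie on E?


Check whether y^2 = x^3 + 24 x + 18 (mod 31) for (x, y) = (28, 6).
LHS: y^2 = 6^2 mod 31 = 5
RHS: x^3 + 24 x + 18 = 28^3 + 24*28 + 18 mod 31 = 12
LHS != RHS

No, not on the curve


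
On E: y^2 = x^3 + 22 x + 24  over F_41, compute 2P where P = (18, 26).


k = 2 = 10_2 (binary, LSB first: 01)
Double-and-add from P = (18, 26):
  bit 0 = 0: acc unchanged = O
  bit 1 = 1: acc = O + (37, 35) = (37, 35)

2P = (37, 35)


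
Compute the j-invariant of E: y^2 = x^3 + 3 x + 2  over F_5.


Delta = -16(4 a^3 + 27 b^2) mod 5 = 4
-1728 * (4 a)^3 = -1728 * (4*3)^3 mod 5 = 1
j = 1 * 4^(-1) mod 5 = 4

j = 4 (mod 5)


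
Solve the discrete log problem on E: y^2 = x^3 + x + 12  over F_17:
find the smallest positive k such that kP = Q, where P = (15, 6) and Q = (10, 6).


Enumerate multiples of P until we hit Q = (10, 6):
  1P = (15, 6)
  2P = (6, 8)
  3P = (12, 16)
  4P = (3, 5)
  5P = (14, 4)
  6P = (9, 6)
  7P = (10, 11)
  8P = (10, 6)
Match found at i = 8.

k = 8


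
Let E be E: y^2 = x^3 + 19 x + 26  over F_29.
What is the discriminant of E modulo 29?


4 a^3 + 27 b^2 = 4*19^3 + 27*26^2 = 27436 + 18252 = 45688
Delta = -16 * (45688) = -731008
Delta mod 29 = 24

Delta = 24 (mod 29)


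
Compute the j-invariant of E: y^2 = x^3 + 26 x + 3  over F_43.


Delta = -16(4 a^3 + 27 b^2) mod 43 = 41
-1728 * (4 a)^3 = -1728 * (4*26)^3 mod 43 = 42
j = 42 * 41^(-1) mod 43 = 22

j = 22 (mod 43)


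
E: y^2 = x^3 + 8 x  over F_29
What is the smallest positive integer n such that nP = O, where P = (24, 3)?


Compute successive multiples of P until we hit O:
  1P = (24, 3)
  2P = (4, 3)
  3P = (1, 26)
  4P = (5, 7)
  5P = (28, 7)
  6P = (7, 14)
  7P = (22, 23)
  8P = (25, 7)
  ... (continuing to 17P)
  17P = O

ord(P) = 17


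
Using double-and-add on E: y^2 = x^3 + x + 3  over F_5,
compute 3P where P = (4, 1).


k = 3 = 11_2 (binary, LSB first: 11)
Double-and-add from P = (4, 1):
  bit 0 = 1: acc = O + (4, 1) = (4, 1)
  bit 1 = 1: acc = (4, 1) + (1, 0) = (4, 4)

3P = (4, 4)


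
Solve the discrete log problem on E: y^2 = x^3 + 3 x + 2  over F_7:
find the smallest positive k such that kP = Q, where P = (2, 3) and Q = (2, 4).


Enumerate multiples of P until we hit Q = (2, 4):
  1P = (2, 3)
  2P = (4, 6)
  3P = (5, 3)
  4P = (0, 4)
  5P = (0, 3)
  6P = (5, 4)
  7P = (4, 1)
  8P = (2, 4)
Match found at i = 8.

k = 8


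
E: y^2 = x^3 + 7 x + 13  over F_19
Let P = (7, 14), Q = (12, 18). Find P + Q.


P != Q, so use the chord formula.
s = (y2 - y1) / (x2 - x1) = (4) / (5) mod 19 = 16
x3 = s^2 - x1 - x2 mod 19 = 16^2 - 7 - 12 = 9
y3 = s (x1 - x3) - y1 mod 19 = 16 * (7 - 9) - 14 = 11

P + Q = (9, 11)


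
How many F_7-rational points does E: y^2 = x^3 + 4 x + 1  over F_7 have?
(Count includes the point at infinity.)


For each x in F_7, count y with y^2 = x^3 + 4 x + 1 mod 7:
  x = 0: RHS = 1, y in [1, 6]  -> 2 point(s)
  x = 4: RHS = 4, y in [2, 5]  -> 2 point(s)
Affine points: 4. Add the point at infinity: total = 5.

#E(F_7) = 5


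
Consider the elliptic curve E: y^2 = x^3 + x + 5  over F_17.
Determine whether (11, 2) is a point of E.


Check whether y^2 = x^3 + 1 x + 5 (mod 17) for (x, y) = (11, 2).
LHS: y^2 = 2^2 mod 17 = 4
RHS: x^3 + 1 x + 5 = 11^3 + 1*11 + 5 mod 17 = 4
LHS = RHS

Yes, on the curve


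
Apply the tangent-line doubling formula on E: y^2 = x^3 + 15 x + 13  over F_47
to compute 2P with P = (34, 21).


Doubling: s = (3 x1^2 + a) / (2 y1)
s = (3*34^2 + 15) / (2*21) mod 47 = 46
x3 = s^2 - 2 x1 mod 47 = 46^2 - 2*34 = 27
y3 = s (x1 - x3) - y1 mod 47 = 46 * (34 - 27) - 21 = 19

2P = (27, 19)


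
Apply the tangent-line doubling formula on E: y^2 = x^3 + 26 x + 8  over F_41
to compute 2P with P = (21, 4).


Doubling: s = (3 x1^2 + a) / (2 y1)
s = (3*21^2 + 26) / (2*4) mod 41 = 20
x3 = s^2 - 2 x1 mod 41 = 20^2 - 2*21 = 30
y3 = s (x1 - x3) - y1 mod 41 = 20 * (21 - 30) - 4 = 21

2P = (30, 21)


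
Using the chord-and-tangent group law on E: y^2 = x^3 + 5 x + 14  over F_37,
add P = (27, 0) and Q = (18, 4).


P != Q, so use the chord formula.
s = (y2 - y1) / (x2 - x1) = (4) / (28) mod 37 = 16
x3 = s^2 - x1 - x2 mod 37 = 16^2 - 27 - 18 = 26
y3 = s (x1 - x3) - y1 mod 37 = 16 * (27 - 26) - 0 = 16

P + Q = (26, 16)


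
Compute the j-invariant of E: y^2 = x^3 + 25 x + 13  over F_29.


Delta = -16(4 a^3 + 27 b^2) mod 29 = 21
-1728 * (4 a)^3 = -1728 * (4*25)^3 mod 29 = 3
j = 3 * 21^(-1) mod 29 = 25

j = 25 (mod 29)


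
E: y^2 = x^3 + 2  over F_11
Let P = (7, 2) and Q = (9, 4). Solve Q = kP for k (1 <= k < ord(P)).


Enumerate multiples of P until we hit Q = (9, 4):
  1P = (7, 2)
  2P = (9, 7)
  3P = (4, 0)
  4P = (9, 4)
Match found at i = 4.

k = 4


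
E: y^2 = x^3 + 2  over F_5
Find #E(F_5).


For each x in F_5, count y with y^2 = x^3 + 0 x + 2 mod 5:
  x = 2: RHS = 0, y in [0]  -> 1 point(s)
  x = 3: RHS = 4, y in [2, 3]  -> 2 point(s)
  x = 4: RHS = 1, y in [1, 4]  -> 2 point(s)
Affine points: 5. Add the point at infinity: total = 6.

#E(F_5) = 6


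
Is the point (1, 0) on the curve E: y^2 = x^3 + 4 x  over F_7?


Check whether y^2 = x^3 + 4 x + 0 (mod 7) for (x, y) = (1, 0).
LHS: y^2 = 0^2 mod 7 = 0
RHS: x^3 + 4 x + 0 = 1^3 + 4*1 + 0 mod 7 = 5
LHS != RHS

No, not on the curve


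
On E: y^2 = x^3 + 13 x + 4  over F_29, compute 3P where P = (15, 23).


k = 3 = 11_2 (binary, LSB first: 11)
Double-and-add from P = (15, 23):
  bit 0 = 1: acc = O + (15, 23) = (15, 23)
  bit 1 = 1: acc = (15, 23) + (22, 11) = (5, 22)

3P = (5, 22)


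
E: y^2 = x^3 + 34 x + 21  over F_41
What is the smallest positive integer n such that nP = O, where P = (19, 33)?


Compute successive multiples of P until we hit O:
  1P = (19, 33)
  2P = (13, 35)
  3P = (0, 29)
  4P = (20, 38)
  5P = (27, 9)
  6P = (4, 4)
  7P = (17, 31)
  8P = (6, 21)
  ... (continuing to 33P)
  33P = O

ord(P) = 33


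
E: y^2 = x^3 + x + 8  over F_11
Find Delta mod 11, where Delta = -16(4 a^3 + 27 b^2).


4 a^3 + 27 b^2 = 4*1^3 + 27*8^2 = 4 + 1728 = 1732
Delta = -16 * (1732) = -27712
Delta mod 11 = 8

Delta = 8 (mod 11)


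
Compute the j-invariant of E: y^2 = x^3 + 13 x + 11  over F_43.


Delta = -16(4 a^3 + 27 b^2) mod 43 = 18
-1728 * (4 a)^3 = -1728 * (4*13)^3 mod 43 = 16
j = 16 * 18^(-1) mod 43 = 20

j = 20 (mod 43)


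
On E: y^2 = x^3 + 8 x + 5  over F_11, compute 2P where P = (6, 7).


k = 2 = 10_2 (binary, LSB first: 01)
Double-and-add from P = (6, 7):
  bit 0 = 0: acc unchanged = O
  bit 1 = 1: acc = O + (3, 10) = (3, 10)

2P = (3, 10)


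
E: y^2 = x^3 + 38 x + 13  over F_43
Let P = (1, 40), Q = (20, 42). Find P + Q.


P != Q, so use the chord formula.
s = (y2 - y1) / (x2 - x1) = (2) / (19) mod 43 = 25
x3 = s^2 - x1 - x2 mod 43 = 25^2 - 1 - 20 = 2
y3 = s (x1 - x3) - y1 mod 43 = 25 * (1 - 2) - 40 = 21

P + Q = (2, 21)


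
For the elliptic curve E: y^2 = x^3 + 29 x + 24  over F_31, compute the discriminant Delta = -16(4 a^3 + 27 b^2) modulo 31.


4 a^3 + 27 b^2 = 4*29^3 + 27*24^2 = 97556 + 15552 = 113108
Delta = -16 * (113108) = -1809728
Delta mod 31 = 21

Delta = 21 (mod 31)


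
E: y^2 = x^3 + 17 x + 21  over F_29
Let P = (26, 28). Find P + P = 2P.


Doubling: s = (3 x1^2 + a) / (2 y1)
s = (3*26^2 + 17) / (2*28) mod 29 = 7
x3 = s^2 - 2 x1 mod 29 = 7^2 - 2*26 = 26
y3 = s (x1 - x3) - y1 mod 29 = 7 * (26 - 26) - 28 = 1

2P = (26, 1)


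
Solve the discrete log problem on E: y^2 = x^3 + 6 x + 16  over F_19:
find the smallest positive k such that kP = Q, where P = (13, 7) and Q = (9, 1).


Enumerate multiples of P until we hit Q = (9, 1):
  1P = (13, 7)
  2P = (12, 12)
  3P = (0, 4)
  4P = (11, 11)
  5P = (18, 3)
  6P = (16, 3)
  7P = (15, 2)
  8P = (2, 13)
  9P = (1, 2)
  10P = (9, 1)
Match found at i = 10.

k = 10


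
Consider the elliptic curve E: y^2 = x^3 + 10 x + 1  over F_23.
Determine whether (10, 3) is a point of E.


Check whether y^2 = x^3 + 10 x + 1 (mod 23) for (x, y) = (10, 3).
LHS: y^2 = 3^2 mod 23 = 9
RHS: x^3 + 10 x + 1 = 10^3 + 10*10 + 1 mod 23 = 20
LHS != RHS

No, not on the curve


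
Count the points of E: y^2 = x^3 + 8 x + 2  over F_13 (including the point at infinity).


For each x in F_13, count y with y^2 = x^3 + 8 x + 2 mod 13:
  x = 2: RHS = 0, y in [0]  -> 1 point(s)
  x = 3: RHS = 1, y in [1, 12]  -> 2 point(s)
  x = 9: RHS = 10, y in [6, 7]  -> 2 point(s)
  x = 10: RHS = 3, y in [4, 9]  -> 2 point(s)
  x = 11: RHS = 4, y in [2, 11]  -> 2 point(s)
Affine points: 9. Add the point at infinity: total = 10.

#E(F_13) = 10


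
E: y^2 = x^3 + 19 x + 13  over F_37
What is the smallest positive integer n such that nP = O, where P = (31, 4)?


Compute successive multiples of P until we hit O:
  1P = (31, 4)
  2P = (16, 26)
  3P = (28, 36)
  4P = (26, 29)
  5P = (5, 14)
  6P = (11, 31)
  7P = (23, 0)
  8P = (11, 6)
  ... (continuing to 14P)
  14P = O

ord(P) = 14


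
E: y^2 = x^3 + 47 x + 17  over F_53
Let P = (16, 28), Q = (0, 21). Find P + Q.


P != Q, so use the chord formula.
s = (y2 - y1) / (x2 - x1) = (46) / (37) mod 53 = 17
x3 = s^2 - x1 - x2 mod 53 = 17^2 - 16 - 0 = 8
y3 = s (x1 - x3) - y1 mod 53 = 17 * (16 - 8) - 28 = 2

P + Q = (8, 2)


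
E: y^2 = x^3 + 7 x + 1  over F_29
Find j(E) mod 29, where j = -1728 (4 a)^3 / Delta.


Delta = -16(4 a^3 + 27 b^2) mod 29 = 4
-1728 * (4 a)^3 = -1728 * (4*7)^3 mod 29 = 17
j = 17 * 4^(-1) mod 29 = 26

j = 26 (mod 29)


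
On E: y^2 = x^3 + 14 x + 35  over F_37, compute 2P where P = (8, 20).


Doubling: s = (3 x1^2 + a) / (2 y1)
s = (3*8^2 + 14) / (2*20) mod 37 = 7
x3 = s^2 - 2 x1 mod 37 = 7^2 - 2*8 = 33
y3 = s (x1 - x3) - y1 mod 37 = 7 * (8 - 33) - 20 = 27

2P = (33, 27)


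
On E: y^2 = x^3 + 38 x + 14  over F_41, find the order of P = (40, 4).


Compute successive multiples of P until we hit O:
  1P = (40, 4)
  2P = (2, 37)
  3P = (38, 18)
  4P = (12, 5)
  5P = (22, 10)
  6P = (11, 0)
  7P = (22, 31)
  8P = (12, 36)
  ... (continuing to 12P)
  12P = O

ord(P) = 12


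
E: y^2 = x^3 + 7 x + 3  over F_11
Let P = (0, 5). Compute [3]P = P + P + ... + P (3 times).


k = 3 = 11_2 (binary, LSB first: 11)
Double-and-add from P = (0, 5):
  bit 0 = 1: acc = O + (0, 5) = (0, 5)
  bit 1 = 1: acc = (0, 5) + (5, 8) = (9, 5)

3P = (9, 5)


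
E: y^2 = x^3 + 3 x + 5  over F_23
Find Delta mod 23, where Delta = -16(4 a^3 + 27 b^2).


4 a^3 + 27 b^2 = 4*3^3 + 27*5^2 = 108 + 675 = 783
Delta = -16 * (783) = -12528
Delta mod 23 = 7

Delta = 7 (mod 23)


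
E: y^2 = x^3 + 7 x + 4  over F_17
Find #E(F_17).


For each x in F_17, count y with y^2 = x^3 + 7 x + 4 mod 17:
  x = 0: RHS = 4, y in [2, 15]  -> 2 point(s)
  x = 2: RHS = 9, y in [3, 14]  -> 2 point(s)
  x = 3: RHS = 1, y in [1, 16]  -> 2 point(s)
  x = 11: RHS = 1, y in [1, 16]  -> 2 point(s)
  x = 15: RHS = 16, y in [4, 13]  -> 2 point(s)
  x = 16: RHS = 13, y in [8, 9]  -> 2 point(s)
Affine points: 12. Add the point at infinity: total = 13.

#E(F_17) = 13


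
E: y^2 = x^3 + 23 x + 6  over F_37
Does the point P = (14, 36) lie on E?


Check whether y^2 = x^3 + 23 x + 6 (mod 37) for (x, y) = (14, 36).
LHS: y^2 = 36^2 mod 37 = 1
RHS: x^3 + 23 x + 6 = 14^3 + 23*14 + 6 mod 37 = 1
LHS = RHS

Yes, on the curve


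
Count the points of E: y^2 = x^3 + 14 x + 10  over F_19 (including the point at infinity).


For each x in F_19, count y with y^2 = x^3 + 14 x + 10 mod 19:
  x = 1: RHS = 6, y in [5, 14]  -> 2 point(s)
  x = 4: RHS = 16, y in [4, 15]  -> 2 point(s)
  x = 6: RHS = 6, y in [5, 14]  -> 2 point(s)
  x = 8: RHS = 7, y in [8, 11]  -> 2 point(s)
  x = 12: RHS = 6, y in [5, 14]  -> 2 point(s)
  x = 14: RHS = 5, y in [9, 10]  -> 2 point(s)
  x = 15: RHS = 4, y in [2, 17]  -> 2 point(s)
  x = 16: RHS = 17, y in [6, 13]  -> 2 point(s)
Affine points: 16. Add the point at infinity: total = 17.

#E(F_19) = 17


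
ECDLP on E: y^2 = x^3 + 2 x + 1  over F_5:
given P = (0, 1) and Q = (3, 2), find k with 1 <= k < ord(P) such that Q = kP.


Enumerate multiples of P until we hit Q = (3, 2):
  1P = (0, 1)
  2P = (1, 3)
  3P = (3, 3)
  4P = (3, 2)
Match found at i = 4.

k = 4


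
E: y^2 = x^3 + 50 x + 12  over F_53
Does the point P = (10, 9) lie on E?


Check whether y^2 = x^3 + 50 x + 12 (mod 53) for (x, y) = (10, 9).
LHS: y^2 = 9^2 mod 53 = 28
RHS: x^3 + 50 x + 12 = 10^3 + 50*10 + 12 mod 53 = 28
LHS = RHS

Yes, on the curve
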